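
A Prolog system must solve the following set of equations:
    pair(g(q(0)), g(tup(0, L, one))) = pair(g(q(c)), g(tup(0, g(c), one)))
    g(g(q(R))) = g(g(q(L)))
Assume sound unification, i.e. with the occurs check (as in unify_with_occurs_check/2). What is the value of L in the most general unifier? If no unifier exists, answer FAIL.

FAIL

Decompose pair/2: g(q(0)) = g(q(c)),  g(tup(0, L, one)) = g(tup(0, g(c), one)).
Decompose g/1: q(0) = q(c).
Decompose q/1: 0 = c.
Clash: constants 0 and c differ; no unifier exists.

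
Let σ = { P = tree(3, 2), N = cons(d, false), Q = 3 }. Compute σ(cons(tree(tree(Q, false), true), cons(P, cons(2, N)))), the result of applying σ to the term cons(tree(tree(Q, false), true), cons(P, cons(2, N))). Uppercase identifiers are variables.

Replace each occurrence of P with tree(3, 2).
Replace each occurrence of N with cons(d, false).
Replace each occurrence of Q with 3.
Result: cons(tree(tree(3, false), true), cons(tree(3, 2), cons(2, cons(d, false)))).

cons(tree(tree(3, false), true), cons(tree(3, 2), cons(2, cons(d, false))))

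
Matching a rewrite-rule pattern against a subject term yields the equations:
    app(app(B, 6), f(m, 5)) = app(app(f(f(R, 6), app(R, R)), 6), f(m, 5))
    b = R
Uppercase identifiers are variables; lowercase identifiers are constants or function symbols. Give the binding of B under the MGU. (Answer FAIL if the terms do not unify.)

f(f(b, 6), app(b, b))

Decompose app/2: app(B, 6) = app(f(f(R, 6), app(R, R)), 6),  f(m, 5) = f(m, 5).
Decompose app/2: B = f(f(R, 6), app(R, R)),  6 = 6.
Bind B := f(f(R, 6), app(R, R)); no other remaining equation mentions B.
Delete trivial equation 6 = 6.
Delete trivial equation f(m, 5) = f(m, 5).
Bind R := b. Substituting into the earlier binding gives B := f(f(b, 6), app(b, b)).
MGU = { B -> f(f(b, 6), app(b, b)), R -> b }, so B -> f(f(b, 6), app(b, b)).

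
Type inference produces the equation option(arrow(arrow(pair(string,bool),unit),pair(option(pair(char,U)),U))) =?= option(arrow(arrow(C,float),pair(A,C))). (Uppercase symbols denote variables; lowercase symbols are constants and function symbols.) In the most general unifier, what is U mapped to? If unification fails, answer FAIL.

Decompose option/1: arrow(arrow(pair(string,bool),unit),pair(option(pair(char,U)),U)) =?= arrow(arrow(C,float),pair(A,C)).
Decompose arrow/2: arrow(pair(string,bool),unit) =?= arrow(C,float),  pair(option(pair(char,U)),U) =?= pair(A,C).
Decompose arrow/2: pair(string,bool) =?= C,  unit =?= float.
Bind C := pair(string,bool); substituting into the one remaining equation that mentions C gives: pair(option(pair(char,U)),U) =?= pair(A,pair(string,bool)).
Clash: constants unit and float differ; no unifier exists.

FAIL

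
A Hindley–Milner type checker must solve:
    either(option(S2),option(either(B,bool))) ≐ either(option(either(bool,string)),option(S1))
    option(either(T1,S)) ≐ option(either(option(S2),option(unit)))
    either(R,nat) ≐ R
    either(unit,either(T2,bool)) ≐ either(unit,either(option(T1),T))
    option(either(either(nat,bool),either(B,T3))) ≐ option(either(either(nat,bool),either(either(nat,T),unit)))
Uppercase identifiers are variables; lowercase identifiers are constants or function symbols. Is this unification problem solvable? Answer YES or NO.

Decompose either/2: option(S2) ≐ option(either(bool,string)),  option(either(B,bool)) ≐ option(S1).
Decompose option/1: S2 ≐ either(bool,string).
Bind S2 := either(bool,string); substituting into the one remaining equation that mentions S2 gives: option(either(T1,S)) ≐ option(either(option(either(bool,string)),option(unit))).
Decompose option/1: either(B,bool) ≐ S1.
Bind S1 := either(B,bool); no other remaining equation mentions S1.
Decompose option/1: either(T1,S) ≐ either(option(either(bool,string)),option(unit)).
Decompose either/2: T1 ≐ option(either(bool,string)),  S ≐ option(unit).
Bind T1 := option(either(bool,string)); substituting into the one remaining equation that mentions T1 gives: either(unit,either(T2,bool)) ≐ either(unit,either(option(option(either(bool,string))),T)).
Bind S := option(unit); no other remaining equation mentions S.
Occurs check fails: R occurs in either(R,nat); the equation R ≐ either(R,nat) has no finite solution.

NO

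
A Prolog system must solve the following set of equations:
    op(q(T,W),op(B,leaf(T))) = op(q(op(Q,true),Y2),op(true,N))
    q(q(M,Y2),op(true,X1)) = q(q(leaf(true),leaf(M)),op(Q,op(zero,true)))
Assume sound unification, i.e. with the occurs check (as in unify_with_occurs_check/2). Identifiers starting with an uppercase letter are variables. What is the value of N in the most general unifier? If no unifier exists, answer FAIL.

leaf(op(true,true))

Decompose op/2: q(T,W) = q(op(Q,true),Y2),  op(B,leaf(T)) = op(true,N).
Decompose q/2: T = op(Q,true),  W = Y2.
Bind T := op(Q,true); substituting into the one remaining equation that mentions T gives: op(B,leaf(op(Q,true))) = op(true,N).
Bind W := Y2; no other remaining equation mentions W.
Decompose op/2: B = true,  leaf(op(Q,true)) = N.
Bind B := true; no other remaining equation mentions B.
Bind N := leaf(op(Q,true)); no other remaining equation mentions N.
Decompose q/2: q(M,Y2) = q(leaf(true),leaf(M)),  op(true,X1) = op(Q,op(zero,true)).
Decompose q/2: M = leaf(true),  Y2 = leaf(M).
Bind M := leaf(true); substituting into the one remaining equation that mentions M gives: Y2 = leaf(leaf(true)).
Bind Y2 := leaf(leaf(true)); no other remaining equation mentions Y2. Substituting into the earlier binding gives W := leaf(leaf(true)).
Decompose op/2: true = Q,  X1 = op(zero,true).
Bind Q := true; no other remaining equation mentions Q. Substituting into the earlier bindings gives T := op(true,true), N := leaf(op(true,true)).
Bind X1 := op(zero,true).
MGU = { T ↦ op(true,true), W ↦ leaf(leaf(true)), B ↦ true, N ↦ leaf(op(true,true)), M ↦ leaf(true), Y2 ↦ leaf(leaf(true)), Q ↦ true, X1 ↦ op(zero,true) }, so N ↦ leaf(op(true,true)).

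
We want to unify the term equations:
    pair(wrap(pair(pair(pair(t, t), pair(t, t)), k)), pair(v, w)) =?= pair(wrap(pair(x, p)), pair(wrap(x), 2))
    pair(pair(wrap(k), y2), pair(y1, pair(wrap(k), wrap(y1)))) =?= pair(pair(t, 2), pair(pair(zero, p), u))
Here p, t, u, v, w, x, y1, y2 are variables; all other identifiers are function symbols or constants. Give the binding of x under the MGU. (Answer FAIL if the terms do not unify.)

pair(pair(wrap(k), wrap(k)), pair(wrap(k), wrap(k)))

Decompose pair/2: wrap(pair(pair(pair(t, t), pair(t, t)), k)) =?= wrap(pair(x, p)),  pair(v, w) =?= pair(wrap(x), 2).
Decompose wrap/1: pair(pair(pair(t, t), pair(t, t)), k) =?= pair(x, p).
Decompose pair/2: pair(pair(t, t), pair(t, t)) =?= x,  k =?= p.
Bind x := pair(pair(t, t), pair(t, t)); substituting into the one remaining equation that mentions x gives: pair(v, w) =?= pair(wrap(pair(pair(t, t), pair(t, t))), 2).
Bind p := k; substituting into the one remaining equation that mentions p gives: pair(pair(wrap(k), y2), pair(y1, pair(wrap(k), wrap(y1)))) =?= pair(pair(t, 2), pair(pair(zero, k), u)).
Decompose pair/2: v =?= wrap(pair(pair(t, t), pair(t, t))),  w =?= 2.
Bind v := wrap(pair(pair(t, t), pair(t, t))); no other remaining equation mentions v.
Bind w := 2; no other remaining equation mentions w.
Decompose pair/2: pair(wrap(k), y2) =?= pair(t, 2),  pair(y1, pair(wrap(k), wrap(y1))) =?= pair(pair(zero, k), u).
Decompose pair/2: wrap(k) =?= t,  y2 =?= 2.
Bind t := wrap(k); no other remaining equation mentions t. Substituting into the earlier bindings gives x := pair(pair(wrap(k), wrap(k)), pair(wrap(k), wrap(k))), v := wrap(pair(pair(wrap(k), wrap(k)), pair(wrap(k), wrap(k)))).
Bind y2 := 2; no other remaining equation mentions y2.
Decompose pair/2: y1 =?= pair(zero, k),  pair(wrap(k), wrap(y1)) =?= u.
Bind y1 := pair(zero, k); substituting into the remaining equation gives: pair(wrap(k), wrap(pair(zero, k))) =?= u.
Bind u := pair(wrap(k), wrap(pair(zero, k))).
MGU = { x -> pair(pair(wrap(k), wrap(k)), pair(wrap(k), wrap(k))), p -> k, v -> wrap(pair(pair(wrap(k), wrap(k)), pair(wrap(k), wrap(k)))), w -> 2, t -> wrap(k), y2 -> 2, y1 -> pair(zero, k), u -> pair(wrap(k), wrap(pair(zero, k))) }, so x -> pair(pair(wrap(k), wrap(k)), pair(wrap(k), wrap(k))).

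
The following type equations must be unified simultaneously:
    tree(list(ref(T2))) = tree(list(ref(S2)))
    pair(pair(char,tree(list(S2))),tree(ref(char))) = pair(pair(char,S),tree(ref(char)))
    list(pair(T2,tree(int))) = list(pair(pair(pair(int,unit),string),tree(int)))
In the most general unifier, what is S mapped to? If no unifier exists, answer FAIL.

Decompose tree/1: list(ref(T2)) = list(ref(S2)).
Decompose list/1: ref(T2) = ref(S2).
Decompose ref/1: T2 = S2.
Bind T2 := S2; substituting into the one remaining equation that mentions T2 gives: list(pair(S2,tree(int))) = list(pair(pair(pair(int,unit),string),tree(int))).
Decompose pair/2: pair(char,tree(list(S2))) = pair(char,S),  tree(ref(char)) = tree(ref(char)).
Decompose pair/2: char = char,  tree(list(S2)) = S.
Delete trivial equation char = char.
Bind S := tree(list(S2)); no other remaining equation mentions S.
Delete trivial equation tree(ref(char)) = tree(ref(char)).
Decompose list/1: pair(S2,tree(int)) = pair(pair(pair(int,unit),string),tree(int)).
Decompose pair/2: S2 = pair(pair(int,unit),string),  tree(int) = tree(int).
Bind S2 := pair(pair(int,unit),string); no other remaining equation mentions S2. Substituting into the earlier bindings gives T2 := pair(pair(int,unit),string), S := tree(list(pair(pair(int,unit),string))).
Delete trivial equation tree(int) = tree(int).
MGU = { T2 ↦ pair(pair(int,unit),string), S ↦ tree(list(pair(pair(int,unit),string))), S2 ↦ pair(pair(int,unit),string) }, so S ↦ tree(list(pair(pair(int,unit),string))).

tree(list(pair(pair(int,unit),string)))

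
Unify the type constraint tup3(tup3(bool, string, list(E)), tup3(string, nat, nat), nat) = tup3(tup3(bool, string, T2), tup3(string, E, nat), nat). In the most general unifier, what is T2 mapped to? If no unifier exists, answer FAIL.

Decompose tup3/3: tup3(bool, string, list(E)) = tup3(bool, string, T2),  tup3(string, nat, nat) = tup3(string, E, nat),  nat = nat.
Decompose tup3/3: bool = bool,  string = string,  list(E) = T2.
Delete trivial equation bool = bool.
Delete trivial equation string = string.
Bind T2 := list(E); no other remaining equation mentions T2.
Decompose tup3/3: string = string,  nat = E,  nat = nat.
Delete trivial equation string = string.
Bind E := nat; no other remaining equation mentions E. Substituting into the earlier binding gives T2 := list(nat).
Delete trivial equation nat = nat.
Delete trivial equation nat = nat.
MGU = { T2 -> list(nat), E -> nat }, so T2 -> list(nat).

list(nat)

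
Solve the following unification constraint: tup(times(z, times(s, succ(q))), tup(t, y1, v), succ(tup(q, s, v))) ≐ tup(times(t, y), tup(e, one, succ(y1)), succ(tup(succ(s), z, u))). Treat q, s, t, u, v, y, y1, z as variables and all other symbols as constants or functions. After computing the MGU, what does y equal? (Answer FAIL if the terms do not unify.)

Decompose tup/3: times(z, times(s, succ(q))) ≐ times(t, y),  tup(t, y1, v) ≐ tup(e, one, succ(y1)),  succ(tup(q, s, v)) ≐ succ(tup(succ(s), z, u)).
Decompose times/2: z ≐ t,  times(s, succ(q)) ≐ y.
Bind z := t; substituting into the one remaining equation that mentions z gives: succ(tup(q, s, v)) ≐ succ(tup(succ(s), t, u)).
Bind y := times(s, succ(q)); no other remaining equation mentions y.
Decompose tup/3: t ≐ e,  y1 ≐ one,  v ≐ succ(y1).
Bind t := e; substituting into the one remaining equation that mentions t gives: succ(tup(q, s, v)) ≐ succ(tup(succ(s), e, u)). Substituting into the earlier binding gives z := e.
Bind y1 := one; substituting into the one remaining equation that mentions y1 gives: v ≐ succ(one).
Bind v := succ(one); substituting into the remaining equation gives: succ(tup(q, s, succ(one))) ≐ succ(tup(succ(s), e, u)).
Decompose succ/1: tup(q, s, succ(one)) ≐ tup(succ(s), e, u).
Decompose tup/3: q ≐ succ(s),  s ≐ e,  succ(one) ≐ u.
Bind q := succ(s); no other remaining equation mentions q. Substituting into the earlier binding gives y := times(s, succ(succ(s))).
Bind s := e; no other remaining equation mentions s. Substituting into the earlier bindings gives y := times(e, succ(succ(e))), q := succ(e).
Bind u := succ(one).
MGU = { z ↦ e, y ↦ times(e, succ(succ(e))), t ↦ e, y1 ↦ one, v ↦ succ(one), q ↦ succ(e), s ↦ e, u ↦ succ(one) }, so y ↦ times(e, succ(succ(e))).

times(e, succ(succ(e)))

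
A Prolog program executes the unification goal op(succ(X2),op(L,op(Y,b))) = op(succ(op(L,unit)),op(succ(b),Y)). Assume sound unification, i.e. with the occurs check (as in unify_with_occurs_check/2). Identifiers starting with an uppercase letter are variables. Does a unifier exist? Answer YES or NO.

Decompose op/2: succ(X2) = succ(op(L,unit)),  op(L,op(Y,b)) = op(succ(b),Y).
Decompose succ/1: X2 = op(L,unit).
Bind X2 := op(L,unit); no other remaining equation mentions X2.
Decompose op/2: L = succ(b),  op(Y,b) = Y.
Bind L := succ(b); no other remaining equation mentions L. Substituting into the earlier binding gives X2 := op(succ(b),unit).
Occurs check fails: Y occurs in op(Y,b); the equation Y = op(Y,b) has no finite solution.

NO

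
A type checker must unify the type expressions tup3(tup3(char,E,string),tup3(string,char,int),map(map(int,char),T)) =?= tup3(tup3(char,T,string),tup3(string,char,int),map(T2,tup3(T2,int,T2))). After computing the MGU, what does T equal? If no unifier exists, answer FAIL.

tup3(map(int,char),int,map(int,char))

Decompose tup3/3: tup3(char,E,string) =?= tup3(char,T,string),  tup3(string,char,int) =?= tup3(string,char,int),  map(map(int,char),T) =?= map(T2,tup3(T2,int,T2)).
Decompose tup3/3: char =?= char,  E =?= T,  string =?= string.
Delete trivial equation char =?= char.
Bind E := T; no other remaining equation mentions E.
Delete trivial equation string =?= string.
Delete trivial equation tup3(string,char,int) =?= tup3(string,char,int).
Decompose map/2: map(int,char) =?= T2,  T =?= tup3(T2,int,T2).
Bind T2 := map(int,char); substituting into the remaining equation gives: T =?= tup3(map(int,char),int,map(int,char)).
Bind T := tup3(map(int,char),int,map(int,char)). Substituting into the earlier binding gives E := tup3(map(int,char),int,map(int,char)).
MGU = { E ↦ tup3(map(int,char),int,map(int,char)), T2 ↦ map(int,char), T ↦ tup3(map(int,char),int,map(int,char)) }, so T ↦ tup3(map(int,char),int,map(int,char)).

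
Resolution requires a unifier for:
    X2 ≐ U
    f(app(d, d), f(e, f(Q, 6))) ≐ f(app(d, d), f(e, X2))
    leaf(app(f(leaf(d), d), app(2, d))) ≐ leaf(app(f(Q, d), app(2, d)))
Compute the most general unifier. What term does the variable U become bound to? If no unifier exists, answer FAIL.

f(leaf(d), 6)

Bind X2 := U; substituting into the one remaining equation that mentions X2 gives: f(app(d, d), f(e, f(Q, 6))) ≐ f(app(d, d), f(e, U)).
Decompose f/2: app(d, d) ≐ app(d, d),  f(e, f(Q, 6)) ≐ f(e, U).
Delete trivial equation app(d, d) ≐ app(d, d).
Decompose f/2: e ≐ e,  f(Q, 6) ≐ U.
Delete trivial equation e ≐ e.
Bind U := f(Q, 6); no other remaining equation mentions U. Substituting into the earlier binding gives X2 := f(Q, 6).
Decompose leaf/1: app(f(leaf(d), d), app(2, d)) ≐ app(f(Q, d), app(2, d)).
Decompose app/2: f(leaf(d), d) ≐ f(Q, d),  app(2, d) ≐ app(2, d).
Decompose f/2: leaf(d) ≐ Q,  d ≐ d.
Bind Q := leaf(d); no other remaining equation mentions Q. Substituting into the earlier bindings gives X2 := f(leaf(d), 6), U := f(leaf(d), 6).
Delete trivial equation d ≐ d.
Delete trivial equation app(2, d) ≐ app(2, d).
MGU = { X2 -> f(leaf(d), 6), U -> f(leaf(d), 6), Q -> leaf(d) }, so U -> f(leaf(d), 6).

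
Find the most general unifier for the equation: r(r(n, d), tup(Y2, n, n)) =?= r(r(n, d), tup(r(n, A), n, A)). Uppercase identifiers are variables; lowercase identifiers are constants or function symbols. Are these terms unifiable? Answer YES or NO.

Decompose r/2: r(n, d) =?= r(n, d),  tup(Y2, n, n) =?= tup(r(n, A), n, A).
Delete trivial equation r(n, d) =?= r(n, d).
Decompose tup/3: Y2 =?= r(n, A),  n =?= n,  n =?= A.
Bind Y2 := r(n, A); no other remaining equation mentions Y2.
Delete trivial equation n =?= n.
Bind A := n. Substituting into the earlier binding gives Y2 := r(n, n).
No equations remain and no clash or occurs-check failure arose, so a unifier exists.

YES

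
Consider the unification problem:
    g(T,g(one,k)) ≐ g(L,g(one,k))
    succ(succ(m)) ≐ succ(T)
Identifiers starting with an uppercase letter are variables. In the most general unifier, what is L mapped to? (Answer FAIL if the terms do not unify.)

Decompose g/2: T ≐ L,  g(one,k) ≐ g(one,k).
Bind T := L; substituting into the one remaining equation that mentions T gives: succ(succ(m)) ≐ succ(L).
Delete trivial equation g(one,k) ≐ g(one,k).
Decompose succ/1: succ(m) ≐ L.
Bind L := succ(m). Substituting into the earlier binding gives T := succ(m).
MGU = { T ↦ succ(m), L ↦ succ(m) }, so L ↦ succ(m).

succ(m)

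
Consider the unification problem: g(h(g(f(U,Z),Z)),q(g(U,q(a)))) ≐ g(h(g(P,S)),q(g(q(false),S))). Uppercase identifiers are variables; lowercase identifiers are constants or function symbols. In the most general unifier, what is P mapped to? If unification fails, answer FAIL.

Decompose g/2: h(g(f(U,Z),Z)) ≐ h(g(P,S)),  q(g(U,q(a))) ≐ q(g(q(false),S)).
Decompose h/1: g(f(U,Z),Z) ≐ g(P,S).
Decompose g/2: f(U,Z) ≐ P,  Z ≐ S.
Bind P := f(U,Z); no other remaining equation mentions P.
Bind Z := S; no other remaining equation mentions Z. Substituting into the earlier binding gives P := f(U,S).
Decompose q/1: g(U,q(a)) ≐ g(q(false),S).
Decompose g/2: U ≐ q(false),  q(a) ≐ S.
Bind U := q(false); no other remaining equation mentions U. Substituting into the earlier binding gives P := f(q(false),S).
Bind S := q(a). Substituting into the earlier bindings gives P := f(q(false),q(a)), Z := q(a).
MGU = { P ↦ f(q(false),q(a)), Z ↦ q(a), U ↦ q(false), S ↦ q(a) }, so P ↦ f(q(false),q(a)).

f(q(false),q(a))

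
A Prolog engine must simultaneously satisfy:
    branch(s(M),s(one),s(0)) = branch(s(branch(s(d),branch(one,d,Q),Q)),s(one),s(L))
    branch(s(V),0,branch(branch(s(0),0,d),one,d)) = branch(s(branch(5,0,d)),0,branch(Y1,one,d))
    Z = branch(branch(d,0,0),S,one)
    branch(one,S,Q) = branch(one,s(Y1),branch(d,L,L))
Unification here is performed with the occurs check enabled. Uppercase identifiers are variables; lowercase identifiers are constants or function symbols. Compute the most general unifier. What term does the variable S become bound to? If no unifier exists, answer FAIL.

Decompose branch/3: s(M) = s(branch(s(d),branch(one,d,Q),Q)),  s(one) = s(one),  s(0) = s(L).
Decompose s/1: M = branch(s(d),branch(one,d,Q),Q).
Bind M := branch(s(d),branch(one,d,Q),Q); no other remaining equation mentions M.
Delete trivial equation s(one) = s(one).
Decompose s/1: 0 = L.
Bind L := 0; substituting into the one remaining equation that mentions L gives: branch(one,S,Q) = branch(one,s(Y1),branch(d,0,0)).
Decompose branch/3: s(V) = s(branch(5,0,d)),  0 = 0,  branch(branch(s(0),0,d),one,d) = branch(Y1,one,d).
Decompose s/1: V = branch(5,0,d).
Bind V := branch(5,0,d); no other remaining equation mentions V.
Delete trivial equation 0 = 0.
Decompose branch/3: branch(s(0),0,d) = Y1,  one = one,  d = d.
Bind Y1 := branch(s(0),0,d); substituting into the one remaining equation that mentions Y1 gives: branch(one,S,Q) = branch(one,s(branch(s(0),0,d)),branch(d,0,0)).
Delete trivial equation one = one.
Delete trivial equation d = d.
Bind Z := branch(branch(d,0,0),S,one); no other remaining equation mentions Z.
Decompose branch/3: one = one,  S = s(branch(s(0),0,d)),  Q = branch(d,0,0).
Delete trivial equation one = one.
Bind S := s(branch(s(0),0,d)); no other remaining equation mentions S. Substituting into the earlier binding gives Z := branch(branch(d,0,0),s(branch(s(0),0,d)),one).
Bind Q := branch(d,0,0). Substituting into the earlier binding gives M := branch(s(d),branch(one,d,branch(d,0,0)),branch(d,0,0)).
MGU = { M = branch(s(d),branch(one,d,branch(d,0,0)),branch(d,0,0)), L = 0, V = branch(5,0,d), Y1 = branch(s(0),0,d), Z = branch(branch(d,0,0),s(branch(s(0),0,d)),one), S = s(branch(s(0),0,d)), Q = branch(d,0,0) }, so S = s(branch(s(0),0,d)).

s(branch(s(0),0,d))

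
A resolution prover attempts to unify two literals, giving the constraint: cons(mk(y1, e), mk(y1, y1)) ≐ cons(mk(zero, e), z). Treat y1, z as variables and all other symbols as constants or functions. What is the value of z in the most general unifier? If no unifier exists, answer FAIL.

Decompose cons/2: mk(y1, e) ≐ mk(zero, e),  mk(y1, y1) ≐ z.
Decompose mk/2: y1 ≐ zero,  e ≐ e.
Bind y1 := zero; substituting into the one remaining equation that mentions y1 gives: mk(zero, zero) ≐ z.
Delete trivial equation e ≐ e.
Bind z := mk(zero, zero).
MGU = { y1 ↦ zero, z ↦ mk(zero, zero) }, so z ↦ mk(zero, zero).

mk(zero, zero)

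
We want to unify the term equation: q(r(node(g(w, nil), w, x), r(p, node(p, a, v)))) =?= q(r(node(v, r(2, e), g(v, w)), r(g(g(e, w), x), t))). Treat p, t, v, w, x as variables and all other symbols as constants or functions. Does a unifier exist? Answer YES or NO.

YES

Decompose q/1: r(node(g(w, nil), w, x), r(p, node(p, a, v))) =?= r(node(v, r(2, e), g(v, w)), r(g(g(e, w), x), t)).
Decompose r/2: node(g(w, nil), w, x) =?= node(v, r(2, e), g(v, w)),  r(p, node(p, a, v)) =?= r(g(g(e, w), x), t).
Decompose node/3: g(w, nil) =?= v,  w =?= r(2, e),  x =?= g(v, w).
Bind v := g(w, nil); substituting into the 2 remaining equations that mention v gives: x =?= g(g(w, nil), w),  r(p, node(p, a, g(w, nil))) =?= r(g(g(e, w), x), t).
Bind w := r(2, e); substituting into the remaining equations gives: x =?= g(g(r(2, e), nil), r(2, e)),  r(p, node(p, a, g(r(2, e), nil))) =?= r(g(g(e, r(2, e)), x), t). Substituting into the earlier binding gives v := g(r(2, e), nil).
Bind x := g(g(r(2, e), nil), r(2, e)); substituting into the remaining equation gives: r(p, node(p, a, g(r(2, e), nil))) =?= r(g(g(e, r(2, e)), g(g(r(2, e), nil), r(2, e))), t).
Decompose r/2: p =?= g(g(e, r(2, e)), g(g(r(2, e), nil), r(2, e))),  node(p, a, g(r(2, e), nil)) =?= t.
Bind p := g(g(e, r(2, e)), g(g(r(2, e), nil), r(2, e))); substituting into the remaining equation gives: node(g(g(e, r(2, e)), g(g(r(2, e), nil), r(2, e))), a, g(r(2, e), nil)) =?= t.
Bind t := node(g(g(e, r(2, e)), g(g(r(2, e), nil), r(2, e))), a, g(r(2, e), nil)).
No equations remain and no clash or occurs-check failure arose, so a unifier exists.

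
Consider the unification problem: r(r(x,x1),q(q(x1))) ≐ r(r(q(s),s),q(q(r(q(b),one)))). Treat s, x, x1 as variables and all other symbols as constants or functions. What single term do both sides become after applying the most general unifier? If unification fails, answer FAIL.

Decompose r/2: r(x,x1) ≐ r(q(s),s),  q(q(x1)) ≐ q(q(r(q(b),one))).
Decompose r/2: x ≐ q(s),  x1 ≐ s.
Bind x := q(s); no other remaining equation mentions x.
Bind x1 := s; substituting into the remaining equation gives: q(q(s)) ≐ q(q(r(q(b),one))).
Decompose q/1: q(s) ≐ q(r(q(b),one)).
Decompose q/1: s ≐ r(q(b),one).
Bind s := r(q(b),one). Substituting into the earlier bindings gives x := q(r(q(b),one)), x1 := r(q(b),one).
Applying the MGU to either side gives r(r(q(r(q(b),one)),r(q(b),one)),q(q(r(q(b),one)))).

r(r(q(r(q(b),one)),r(q(b),one)),q(q(r(q(b),one))))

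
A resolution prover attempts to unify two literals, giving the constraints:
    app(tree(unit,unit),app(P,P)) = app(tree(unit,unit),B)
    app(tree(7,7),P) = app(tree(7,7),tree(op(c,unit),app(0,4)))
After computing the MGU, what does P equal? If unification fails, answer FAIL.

tree(op(c,unit),app(0,4))

Decompose app/2: tree(unit,unit) = tree(unit,unit),  app(P,P) = B.
Delete trivial equation tree(unit,unit) = tree(unit,unit).
Bind B := app(P,P); no other remaining equation mentions B.
Decompose app/2: tree(7,7) = tree(7,7),  P = tree(op(c,unit),app(0,4)).
Delete trivial equation tree(7,7) = tree(7,7).
Bind P := tree(op(c,unit),app(0,4)). Substituting into the earlier binding gives B := app(tree(op(c,unit),app(0,4)),tree(op(c,unit),app(0,4))).
MGU = { B -> app(tree(op(c,unit),app(0,4)),tree(op(c,unit),app(0,4))), P -> tree(op(c,unit),app(0,4)) }, so P -> tree(op(c,unit),app(0,4)).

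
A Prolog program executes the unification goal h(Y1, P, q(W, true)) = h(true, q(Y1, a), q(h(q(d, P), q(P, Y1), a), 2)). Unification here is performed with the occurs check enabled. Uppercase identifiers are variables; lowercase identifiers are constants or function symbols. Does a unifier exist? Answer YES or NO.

NO

Decompose h/3: Y1 = true,  P = q(Y1, a),  q(W, true) = q(h(q(d, P), q(P, Y1), a), 2).
Bind Y1 := true; substituting into the remaining equations gives: P = q(true, a),  q(W, true) = q(h(q(d, P), q(P, true), a), 2).
Bind P := q(true, a); substituting into the remaining equation gives: q(W, true) = q(h(q(d, q(true, a)), q(q(true, a), true), a), 2).
Decompose q/2: W = h(q(d, q(true, a)), q(q(true, a), true), a),  true = 2.
Bind W := h(q(d, q(true, a)), q(q(true, a), true), a); no other remaining equation mentions W.
Clash: constants true and 2 differ; no unifier exists.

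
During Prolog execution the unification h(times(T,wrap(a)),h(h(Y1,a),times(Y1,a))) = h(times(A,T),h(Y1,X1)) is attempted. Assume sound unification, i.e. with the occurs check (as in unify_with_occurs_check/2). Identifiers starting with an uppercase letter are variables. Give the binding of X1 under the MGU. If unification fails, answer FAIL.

Decompose h/2: times(T,wrap(a)) = times(A,T),  h(h(Y1,a),times(Y1,a)) = h(Y1,X1).
Decompose times/2: T = A,  wrap(a) = T.
Bind T := A; substituting into the one remaining equation that mentions T gives: wrap(a) = A.
Bind A := wrap(a); no other remaining equation mentions A. Substituting into the earlier binding gives T := wrap(a).
Decompose h/2: h(Y1,a) = Y1,  times(Y1,a) = X1.
Occurs check fails: Y1 occurs in h(Y1,a); the equation Y1 = h(Y1,a) has no finite solution.

FAIL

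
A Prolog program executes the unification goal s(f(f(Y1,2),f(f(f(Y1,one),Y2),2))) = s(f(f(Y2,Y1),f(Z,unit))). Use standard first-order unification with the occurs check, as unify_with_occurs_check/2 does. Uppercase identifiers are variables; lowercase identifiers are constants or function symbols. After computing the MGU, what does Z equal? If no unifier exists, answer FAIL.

Decompose s/1: f(f(Y1,2),f(f(f(Y1,one),Y2),2)) = f(f(Y2,Y1),f(Z,unit)).
Decompose f/2: f(Y1,2) = f(Y2,Y1),  f(f(f(Y1,one),Y2),2) = f(Z,unit).
Decompose f/2: Y1 = Y2,  2 = Y1.
Bind Y1 := Y2; substituting into the remaining equations gives: 2 = Y2,  f(f(f(Y2,one),Y2),2) = f(Z,unit).
Bind Y2 := 2; substituting into the remaining equation gives: f(f(f(2,one),2),2) = f(Z,unit). Substituting into the earlier binding gives Y1 := 2.
Decompose f/2: f(f(2,one),2) = Z,  2 = unit.
Bind Z := f(f(2,one),2); no other remaining equation mentions Z.
Clash: constants 2 and unit differ; no unifier exists.

FAIL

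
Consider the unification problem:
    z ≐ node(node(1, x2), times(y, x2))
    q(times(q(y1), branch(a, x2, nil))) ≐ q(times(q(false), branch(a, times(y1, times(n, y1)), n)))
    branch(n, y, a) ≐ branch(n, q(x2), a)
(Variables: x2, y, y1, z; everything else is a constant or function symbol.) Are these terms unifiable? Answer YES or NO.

Bind z := node(node(1, x2), times(y, x2)); no other remaining equation mentions z.
Decompose q/1: times(q(y1), branch(a, x2, nil)) ≐ times(q(false), branch(a, times(y1, times(n, y1)), n)).
Decompose times/2: q(y1) ≐ q(false),  branch(a, x2, nil) ≐ branch(a, times(y1, times(n, y1)), n).
Decompose q/1: y1 ≐ false.
Bind y1 := false; substituting into the one remaining equation that mentions y1 gives: branch(a, x2, nil) ≐ branch(a, times(false, times(n, false)), n).
Decompose branch/3: a ≐ a,  x2 ≐ times(false, times(n, false)),  nil ≐ n.
Delete trivial equation a ≐ a.
Bind x2 := times(false, times(n, false)); substituting into the one remaining equation that mentions x2 gives: branch(n, y, a) ≐ branch(n, q(times(false, times(n, false))), a). Substituting into the earlier binding gives z := node(node(1, times(false, times(n, false))), times(y, times(false, times(n, false)))).
Clash: constants nil and n differ; no unifier exists.

NO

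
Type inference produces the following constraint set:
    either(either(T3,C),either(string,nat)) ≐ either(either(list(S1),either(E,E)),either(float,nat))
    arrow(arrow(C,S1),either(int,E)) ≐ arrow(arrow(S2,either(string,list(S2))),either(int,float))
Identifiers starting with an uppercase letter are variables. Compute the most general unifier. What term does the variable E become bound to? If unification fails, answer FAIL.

FAIL

Decompose either/2: either(T3,C) ≐ either(list(S1),either(E,E)),  either(string,nat) ≐ either(float,nat).
Decompose either/2: T3 ≐ list(S1),  C ≐ either(E,E).
Bind T3 := list(S1); no other remaining equation mentions T3.
Bind C := either(E,E); substituting into the one remaining equation that mentions C gives: arrow(arrow(either(E,E),S1),either(int,E)) ≐ arrow(arrow(S2,either(string,list(S2))),either(int,float)).
Decompose either/2: string ≐ float,  nat ≐ nat.
Clash: constants string and float differ; no unifier exists.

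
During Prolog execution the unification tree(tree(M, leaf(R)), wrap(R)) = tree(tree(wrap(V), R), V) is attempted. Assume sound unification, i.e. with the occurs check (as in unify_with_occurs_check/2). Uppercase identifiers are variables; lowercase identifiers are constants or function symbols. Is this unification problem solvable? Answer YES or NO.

Decompose tree/2: tree(M, leaf(R)) = tree(wrap(V), R),  wrap(R) = V.
Decompose tree/2: M = wrap(V),  leaf(R) = R.
Bind M := wrap(V); no other remaining equation mentions M.
Occurs check fails: R occurs in leaf(R); the equation R = leaf(R) has no finite solution.

NO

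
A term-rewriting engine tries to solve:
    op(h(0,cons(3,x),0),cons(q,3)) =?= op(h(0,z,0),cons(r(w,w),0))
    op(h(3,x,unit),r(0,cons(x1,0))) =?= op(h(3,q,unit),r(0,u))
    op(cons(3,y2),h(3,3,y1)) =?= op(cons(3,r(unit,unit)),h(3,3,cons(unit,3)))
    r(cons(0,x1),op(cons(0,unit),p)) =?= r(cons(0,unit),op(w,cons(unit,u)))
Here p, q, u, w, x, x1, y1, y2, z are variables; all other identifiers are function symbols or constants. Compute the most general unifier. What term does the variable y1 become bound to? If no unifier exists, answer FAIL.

Decompose op/2: h(0,cons(3,x),0) =?= h(0,z,0),  cons(q,3) =?= cons(r(w,w),0).
Decompose h/3: 0 =?= 0,  cons(3,x) =?= z,  0 =?= 0.
Delete trivial equation 0 =?= 0.
Bind z := cons(3,x); no other remaining equation mentions z.
Delete trivial equation 0 =?= 0.
Decompose cons/2: q =?= r(w,w),  3 =?= 0.
Bind q := r(w,w); substituting into the one remaining equation that mentions q gives: op(h(3,x,unit),r(0,cons(x1,0))) =?= op(h(3,r(w,w),unit),r(0,u)).
Clash: constants 3 and 0 differ; no unifier exists.

FAIL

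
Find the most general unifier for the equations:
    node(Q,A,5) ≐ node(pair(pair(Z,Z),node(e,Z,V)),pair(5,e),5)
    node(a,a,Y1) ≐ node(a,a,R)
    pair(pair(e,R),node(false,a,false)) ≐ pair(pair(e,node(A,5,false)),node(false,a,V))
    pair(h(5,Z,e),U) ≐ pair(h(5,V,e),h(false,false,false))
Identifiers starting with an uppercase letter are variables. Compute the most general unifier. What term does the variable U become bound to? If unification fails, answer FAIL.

h(false,false,false)

Decompose node/3: Q ≐ pair(pair(Z,Z),node(e,Z,V)),  A ≐ pair(5,e),  5 ≐ 5.
Bind Q := pair(pair(Z,Z),node(e,Z,V)); no other remaining equation mentions Q.
Bind A := pair(5,e); substituting into the one remaining equation that mentions A gives: pair(pair(e,R),node(false,a,false)) ≐ pair(pair(e,node(pair(5,e),5,false)),node(false,a,V)).
Delete trivial equation 5 ≐ 5.
Decompose node/3: a ≐ a,  a ≐ a,  Y1 ≐ R.
Delete trivial equation a ≐ a.
Delete trivial equation a ≐ a.
Bind Y1 := R; no other remaining equation mentions Y1.
Decompose pair/2: pair(e,R) ≐ pair(e,node(pair(5,e),5,false)),  node(false,a,false) ≐ node(false,a,V).
Decompose pair/2: e ≐ e,  R ≐ node(pair(5,e),5,false).
Delete trivial equation e ≐ e.
Bind R := node(pair(5,e),5,false); no other remaining equation mentions R. Substituting into the earlier binding gives Y1 := node(pair(5,e),5,false).
Decompose node/3: false ≐ false,  a ≐ a,  false ≐ V.
Delete trivial equation false ≐ false.
Delete trivial equation a ≐ a.
Bind V := false; substituting into the remaining equation gives: pair(h(5,Z,e),U) ≐ pair(h(5,false,e),h(false,false,false)). Substituting into the earlier binding gives Q := pair(pair(Z,Z),node(e,Z,false)).
Decompose pair/2: h(5,Z,e) ≐ h(5,false,e),  U ≐ h(false,false,false).
Decompose h/3: 5 ≐ 5,  Z ≐ false,  e ≐ e.
Delete trivial equation 5 ≐ 5.
Bind Z := false; no other remaining equation mentions Z. Substituting into the earlier binding gives Q := pair(pair(false,false),node(e,false,false)).
Delete trivial equation e ≐ e.
Bind U := h(false,false,false).
MGU = { Q -> pair(pair(false,false),node(e,false,false)), A -> pair(5,e), Y1 -> node(pair(5,e),5,false), R -> node(pair(5,e),5,false), V -> false, Z -> false, U -> h(false,false,false) }, so U -> h(false,false,false).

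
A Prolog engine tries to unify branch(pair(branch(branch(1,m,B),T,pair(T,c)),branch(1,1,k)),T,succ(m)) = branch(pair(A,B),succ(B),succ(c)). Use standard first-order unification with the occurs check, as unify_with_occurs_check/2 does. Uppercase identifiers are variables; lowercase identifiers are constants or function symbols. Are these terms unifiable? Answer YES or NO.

Decompose branch/3: pair(branch(branch(1,m,B),T,pair(T,c)),branch(1,1,k)) = pair(A,B),  T = succ(B),  succ(m) = succ(c).
Decompose pair/2: branch(branch(1,m,B),T,pair(T,c)) = A,  branch(1,1,k) = B.
Bind A := branch(branch(1,m,B),T,pair(T,c)); no other remaining equation mentions A.
Bind B := branch(1,1,k); substituting into the one remaining equation that mentions B gives: T = succ(branch(1,1,k)). Substituting into the earlier binding gives A := branch(branch(1,m,branch(1,1,k)),T,pair(T,c)).
Bind T := succ(branch(1,1,k)); no other remaining equation mentions T. Substituting into the earlier binding gives A := branch(branch(1,m,branch(1,1,k)),succ(branch(1,1,k)),pair(succ(branch(1,1,k)),c)).
Decompose succ/1: m = c.
Clash: constants m and c differ; no unifier exists.

NO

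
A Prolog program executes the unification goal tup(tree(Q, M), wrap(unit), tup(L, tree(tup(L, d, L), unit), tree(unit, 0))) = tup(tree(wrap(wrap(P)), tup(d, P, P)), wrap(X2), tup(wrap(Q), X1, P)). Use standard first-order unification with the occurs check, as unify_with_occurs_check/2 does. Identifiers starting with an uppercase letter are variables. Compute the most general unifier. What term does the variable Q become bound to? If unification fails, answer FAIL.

wrap(wrap(tree(unit, 0)))

Decompose tup/3: tree(Q, M) = tree(wrap(wrap(P)), tup(d, P, P)),  wrap(unit) = wrap(X2),  tup(L, tree(tup(L, d, L), unit), tree(unit, 0)) = tup(wrap(Q), X1, P).
Decompose tree/2: Q = wrap(wrap(P)),  M = tup(d, P, P).
Bind Q := wrap(wrap(P)); substituting into the one remaining equation that mentions Q gives: tup(L, tree(tup(L, d, L), unit), tree(unit, 0)) = tup(wrap(wrap(wrap(P))), X1, P).
Bind M := tup(d, P, P); no other remaining equation mentions M.
Decompose wrap/1: unit = X2.
Bind X2 := unit; no other remaining equation mentions X2.
Decompose tup/3: L = wrap(wrap(wrap(P))),  tree(tup(L, d, L), unit) = X1,  tree(unit, 0) = P.
Bind L := wrap(wrap(wrap(P))); substituting into the one remaining equation that mentions L gives: tree(tup(wrap(wrap(wrap(P))), d, wrap(wrap(wrap(P)))), unit) = X1.
Bind X1 := tree(tup(wrap(wrap(wrap(P))), d, wrap(wrap(wrap(P)))), unit); no other remaining equation mentions X1.
Bind P := tree(unit, 0). Substituting into the earlier bindings gives Q := wrap(wrap(tree(unit, 0))), M := tup(d, tree(unit, 0), tree(unit, 0)), L := wrap(wrap(wrap(tree(unit, 0)))), X1 := tree(tup(wrap(wrap(wrap(tree(unit, 0)))), d, wrap(wrap(wrap(tree(unit, 0))))), unit).
MGU = { Q = wrap(wrap(tree(unit, 0))), M = tup(d, tree(unit, 0), tree(unit, 0)), X2 = unit, L = wrap(wrap(wrap(tree(unit, 0)))), X1 = tree(tup(wrap(wrap(wrap(tree(unit, 0)))), d, wrap(wrap(wrap(tree(unit, 0))))), unit), P = tree(unit, 0) }, so Q = wrap(wrap(tree(unit, 0))).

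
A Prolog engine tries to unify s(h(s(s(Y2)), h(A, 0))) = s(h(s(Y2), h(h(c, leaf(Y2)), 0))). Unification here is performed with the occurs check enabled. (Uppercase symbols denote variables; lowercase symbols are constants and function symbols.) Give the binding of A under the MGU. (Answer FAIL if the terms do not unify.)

Decompose s/1: h(s(s(Y2)), h(A, 0)) = h(s(Y2), h(h(c, leaf(Y2)), 0)).
Decompose h/2: s(s(Y2)) = s(Y2),  h(A, 0) = h(h(c, leaf(Y2)), 0).
Decompose s/1: s(Y2) = Y2.
Occurs check fails: Y2 occurs in s(Y2); the equation Y2 = s(Y2) has no finite solution.

FAIL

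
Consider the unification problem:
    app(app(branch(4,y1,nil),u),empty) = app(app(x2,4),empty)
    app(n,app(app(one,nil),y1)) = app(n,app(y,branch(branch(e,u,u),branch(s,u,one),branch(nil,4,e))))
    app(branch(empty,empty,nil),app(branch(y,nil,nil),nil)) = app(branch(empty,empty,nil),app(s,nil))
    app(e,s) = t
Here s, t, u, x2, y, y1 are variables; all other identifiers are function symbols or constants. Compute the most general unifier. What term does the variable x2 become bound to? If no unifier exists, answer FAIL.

branch(4,branch(branch(e,4,4),branch(branch(app(one,nil),nil,nil),4,one),branch(nil,4,e)),nil)

Decompose app/2: app(branch(4,y1,nil),u) = app(x2,4),  empty = empty.
Decompose app/2: branch(4,y1,nil) = x2,  u = 4.
Bind x2 := branch(4,y1,nil); no other remaining equation mentions x2.
Bind u := 4; substituting into the one remaining equation that mentions u gives: app(n,app(app(one,nil),y1)) = app(n,app(y,branch(branch(e,4,4),branch(s,4,one),branch(nil,4,e)))).
Delete trivial equation empty = empty.
Decompose app/2: n = n,  app(app(one,nil),y1) = app(y,branch(branch(e,4,4),branch(s,4,one),branch(nil,4,e))).
Delete trivial equation n = n.
Decompose app/2: app(one,nil) = y,  y1 = branch(branch(e,4,4),branch(s,4,one),branch(nil,4,e)).
Bind y := app(one,nil); substituting into the one remaining equation that mentions y gives: app(branch(empty,empty,nil),app(branch(app(one,nil),nil,nil),nil)) = app(branch(empty,empty,nil),app(s,nil)).
Bind y1 := branch(branch(e,4,4),branch(s,4,one),branch(nil,4,e)); no other remaining equation mentions y1. Substituting into the earlier binding gives x2 := branch(4,branch(branch(e,4,4),branch(s,4,one),branch(nil,4,e)),nil).
Decompose app/2: branch(empty,empty,nil) = branch(empty,empty,nil),  app(branch(app(one,nil),nil,nil),nil) = app(s,nil).
Delete trivial equation branch(empty,empty,nil) = branch(empty,empty,nil).
Decompose app/2: branch(app(one,nil),nil,nil) = s,  nil = nil.
Bind s := branch(app(one,nil),nil,nil); substituting into the one remaining equation that mentions s gives: app(e,branch(app(one,nil),nil,nil)) = t. Substituting into the earlier bindings gives x2 := branch(4,branch(branch(e,4,4),branch(branch(app(one,nil),nil,nil),4,one),branch(nil,4,e)),nil), y1 := branch(branch(e,4,4),branch(branch(app(one,nil),nil,nil),4,one),branch(nil,4,e)).
Delete trivial equation nil = nil.
Bind t := app(e,branch(app(one,nil),nil,nil)).
MGU = { x2 ↦ branch(4,branch(branch(e,4,4),branch(branch(app(one,nil),nil,nil),4,one),branch(nil,4,e)),nil), u ↦ 4, y ↦ app(one,nil), y1 ↦ branch(branch(e,4,4),branch(branch(app(one,nil),nil,nil),4,one),branch(nil,4,e)), s ↦ branch(app(one,nil),nil,nil), t ↦ app(e,branch(app(one,nil),nil,nil)) }, so x2 ↦ branch(4,branch(branch(e,4,4),branch(branch(app(one,nil),nil,nil),4,one),branch(nil,4,e)),nil).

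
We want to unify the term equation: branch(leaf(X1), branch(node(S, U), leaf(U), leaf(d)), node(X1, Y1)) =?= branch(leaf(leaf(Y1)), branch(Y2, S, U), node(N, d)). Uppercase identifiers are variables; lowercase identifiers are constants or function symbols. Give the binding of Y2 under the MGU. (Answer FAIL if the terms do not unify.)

Decompose branch/3: leaf(X1) =?= leaf(leaf(Y1)),  branch(node(S, U), leaf(U), leaf(d)) =?= branch(Y2, S, U),  node(X1, Y1) =?= node(N, d).
Decompose leaf/1: X1 =?= leaf(Y1).
Bind X1 := leaf(Y1); substituting into the one remaining equation that mentions X1 gives: node(leaf(Y1), Y1) =?= node(N, d).
Decompose branch/3: node(S, U) =?= Y2,  leaf(U) =?= S,  leaf(d) =?= U.
Bind Y2 := node(S, U); no other remaining equation mentions Y2.
Bind S := leaf(U); no other remaining equation mentions S. Substituting into the earlier binding gives Y2 := node(leaf(U), U).
Bind U := leaf(d); no other remaining equation mentions U. Substituting into the earlier bindings gives Y2 := node(leaf(leaf(d)), leaf(d)), S := leaf(leaf(d)).
Decompose node/2: leaf(Y1) =?= N,  Y1 =?= d.
Bind N := leaf(Y1); no other remaining equation mentions N.
Bind Y1 := d. Substituting into the earlier bindings gives X1 := leaf(d), N := leaf(d).
MGU = { X1 -> leaf(d), Y2 -> node(leaf(leaf(d)), leaf(d)), S -> leaf(leaf(d)), U -> leaf(d), N -> leaf(d), Y1 -> d }, so Y2 -> node(leaf(leaf(d)), leaf(d)).

node(leaf(leaf(d)), leaf(d))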